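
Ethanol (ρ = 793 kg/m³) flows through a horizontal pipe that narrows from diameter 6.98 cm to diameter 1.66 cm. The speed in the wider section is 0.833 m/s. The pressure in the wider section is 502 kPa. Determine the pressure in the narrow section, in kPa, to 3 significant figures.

P₂ = 416 kPa

By continuity, v₂ = v₁·A₁/A₂ = 0.833·(38.3/2.16) = 14.7 m/s.
The pipe is horizontal, so Bernoulli reduces to P₁ + ½ρv₁² = P₂ + ½ρv₂².
P₂ = P₁ − ½ρ(v₂² − v₁²) = 502000 − ½·793·(14.7² − 0.833²) = 502000 − 85700 = 416000 Pa.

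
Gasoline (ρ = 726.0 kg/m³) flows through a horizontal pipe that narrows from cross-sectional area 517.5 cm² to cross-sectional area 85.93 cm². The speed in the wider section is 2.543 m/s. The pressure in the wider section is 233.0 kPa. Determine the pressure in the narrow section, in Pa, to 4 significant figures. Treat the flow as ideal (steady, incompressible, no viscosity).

Continuity gives A₁v₁ = A₂v₂, so v₂ = (517.5 cm²)/(85.93 cm²) × 2.543 m/s = 15.31 m/s.
Bernoulli (h₁ = h₂): P₁ − P₂ = ½ρ(v₂² − v₁²).
P₂ = P₁ − ½ρ(v₂² − v₁²) = 233000 − ½·726.0·(15.31² − 2.543²) = 233000 − 82790 = 150200 Pa.

P₂ = 150200 Pa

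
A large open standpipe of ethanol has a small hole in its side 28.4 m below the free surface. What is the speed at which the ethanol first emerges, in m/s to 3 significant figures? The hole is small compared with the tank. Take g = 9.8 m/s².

With the surface at rest and both surface and jet at atmospheric pressure, Bernoulli gives ρg h = ½ρv², so v = √(2gh) = √(2·9.8·28.4) = 23.6 m/s.

v = 23.6 m/s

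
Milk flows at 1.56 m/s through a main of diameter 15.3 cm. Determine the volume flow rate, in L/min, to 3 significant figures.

Q ≈ 1720 L/min

Q = A·v = 0.0184 m² × 1.56 m/s = 0.0287 m³/s.
Converting: 0.0287 m³/s × 60000 = 1720 L/min.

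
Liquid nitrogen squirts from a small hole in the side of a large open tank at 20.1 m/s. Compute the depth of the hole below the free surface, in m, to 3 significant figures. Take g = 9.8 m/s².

Inverting v = √(2gh) gives h = v² / 2g.
h = 20.1²/(2·9.8) = 404/19.60 = 20.6 m.

h ≈ 20.6 m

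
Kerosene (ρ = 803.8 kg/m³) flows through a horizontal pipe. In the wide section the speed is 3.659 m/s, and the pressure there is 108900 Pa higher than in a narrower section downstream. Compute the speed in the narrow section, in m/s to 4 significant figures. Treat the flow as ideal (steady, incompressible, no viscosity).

16.86 m/s

With h₁ = h₂, rearranging Bernoulli gives v₂ = √(v₁² + 2ΔP/ρ).
v₂ = √(3.659² + 2·108900/803.8) = √(13.39 + 271.0) = 16.86 m/s.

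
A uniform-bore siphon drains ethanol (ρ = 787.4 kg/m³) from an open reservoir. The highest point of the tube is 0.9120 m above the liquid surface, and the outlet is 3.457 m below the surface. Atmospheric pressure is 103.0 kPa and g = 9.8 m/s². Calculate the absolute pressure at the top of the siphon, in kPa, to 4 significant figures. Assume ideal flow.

Bernoulli surface→outlet gives ½v² = g·h_out, so v = √(2·9.8·3.457) = 8.231 m/s.
Continuity keeps v the same throughout the tube; from surface to crest, P_atm + 0 = P_top + ½ρv² + ρg·h_top.
P_top = 103000 − ½·787.4·8.231² − 787.4·9.8·0.9120 = 69290 Pa.

69.29 kPa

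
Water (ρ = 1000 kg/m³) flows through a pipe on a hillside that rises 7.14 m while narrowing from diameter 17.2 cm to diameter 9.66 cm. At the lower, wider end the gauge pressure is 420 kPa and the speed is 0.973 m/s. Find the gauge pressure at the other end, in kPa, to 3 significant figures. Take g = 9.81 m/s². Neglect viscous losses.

Continuity gives A₁v₁ = A₂v₂, so v₂ = (232 cm²)/(73.3 cm²) × 0.973 m/s = 3.08 m/s.
Applying Bernoulli between the two ends and solving for P₂: P₂ = P₁ + ½ρ(v₁² − v₂²) − ρgΔh.
P₂ = 420000 + ½·1000·(0.973² − 3.08²) − 1000·9.81·(+7.14) = 420000 + (-4280) − (70000) = 346000 Pa.

346 kPa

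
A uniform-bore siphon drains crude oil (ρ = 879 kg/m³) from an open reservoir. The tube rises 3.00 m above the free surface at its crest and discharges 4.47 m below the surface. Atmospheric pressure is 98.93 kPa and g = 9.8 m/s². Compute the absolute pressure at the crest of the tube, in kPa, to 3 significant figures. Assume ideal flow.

The outlet speed comes from Torricelli: v = √(2g·4.47) = 9.36 m/s.
The bore is uniform, so the speed at the crest is the same v. Bernoulli surface→crest: P_atm = P_top + ½ρv² + ρg·h_top.
P_top = 98930 − ½·879·9.36² − 879·9.8·3.00 = 34600 Pa.

34.6 kPa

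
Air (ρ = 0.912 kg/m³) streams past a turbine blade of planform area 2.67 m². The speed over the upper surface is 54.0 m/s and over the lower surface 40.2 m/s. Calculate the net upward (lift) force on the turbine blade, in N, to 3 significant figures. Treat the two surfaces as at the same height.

The faster flow above has the lower pressure; Bernoulli (same height) gives ΔP = ½ρ(v_up² − v_low²).
ΔP = ½·0.912·(54.0² − 40.2²) = 593 Pa.
Lift = ΔP · A = 593 × 2.67 = 1580 N.

F ≈ 1580 N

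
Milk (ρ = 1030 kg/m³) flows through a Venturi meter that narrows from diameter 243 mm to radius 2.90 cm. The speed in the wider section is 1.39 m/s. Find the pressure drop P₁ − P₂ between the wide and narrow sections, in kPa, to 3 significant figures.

By continuity, v₂ = v₁·A₁/A₂ = 1.39·(464/26.4) = 24.4 m/s.
Along the horizontal streamline, P + ½ρv² is constant.
P₁ − P₂ = ½·1030·(24.4² − 1.39²) = ½·1030·593 = 306000 Pa.

ΔP = 306 kPa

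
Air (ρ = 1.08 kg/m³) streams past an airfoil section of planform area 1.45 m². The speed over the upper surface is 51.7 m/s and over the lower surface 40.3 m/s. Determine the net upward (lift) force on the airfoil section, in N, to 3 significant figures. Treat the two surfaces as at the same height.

From P + ½ρv² = const at equal height, P_low − P_up = ½ρ(v_up² − v_low²).
ΔP = ½·1.08·(51.7² − 40.3²) = 566 Pa.
Lift = ΔP · A = 566 × 1.45 = 821 N.

F ≈ 821 N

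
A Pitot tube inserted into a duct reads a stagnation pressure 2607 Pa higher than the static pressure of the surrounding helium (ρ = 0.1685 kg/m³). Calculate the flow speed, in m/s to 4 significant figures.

v = 175.9 m/s

Bernoulli between the free stream and the stagnation point: ½ρv² = P_stag − P_static.
v = √(2ΔP/ρ) = √(2·2607/0.1685) = 175.9 m/s.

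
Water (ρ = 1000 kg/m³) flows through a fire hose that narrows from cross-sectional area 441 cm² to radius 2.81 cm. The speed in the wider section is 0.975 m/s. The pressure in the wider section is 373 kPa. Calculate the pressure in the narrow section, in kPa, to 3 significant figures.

P₂ ≈ 223 kPa

By continuity, v₂ = v₁·A₁/A₂ = 0.975·(441/24.8) = 17.3 m/s.
The pipe is horizontal, so Bernoulli reduces to P₁ + ½ρv₁² = P₂ + ½ρv₂².
P₂ = P₁ − ½ρ(v₂² − v₁²) = 373000 − ½·1000·(17.3² − 0.975²) = 373000 − 150000 = 223000 Pa.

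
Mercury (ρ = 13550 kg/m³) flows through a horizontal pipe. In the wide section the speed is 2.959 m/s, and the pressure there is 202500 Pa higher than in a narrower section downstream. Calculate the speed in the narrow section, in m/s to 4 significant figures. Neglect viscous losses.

6.217 m/s

With h₁ = h₂, rearranging Bernoulli gives v₂ = √(v₁² + 2ΔP/ρ).
v₂ = √(2.959² + 2·202500/13550) = √(8.756 + 29.89) = 6.217 m/s.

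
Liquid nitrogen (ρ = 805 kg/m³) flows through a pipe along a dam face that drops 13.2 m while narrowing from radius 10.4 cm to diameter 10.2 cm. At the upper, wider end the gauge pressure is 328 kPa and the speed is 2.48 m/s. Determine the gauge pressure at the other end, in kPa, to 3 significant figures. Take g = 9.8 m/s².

P₂ ≈ 392 kPa

By continuity, v₂ = v₁·A₁/A₂ = 2.48·(340/81.7) = 10.3 m/s.
Energy conservation along the streamline gives P₂ = P₁ − ½ρ(v₂² − v₁²) − ρg(h₂ − h₁).
P₂ = 328000 + ½·805·(2.48² − 10.3²) − 805·9.8·(−13.2) = 328000 + (-40300) − (-104000) = 392000 Pa.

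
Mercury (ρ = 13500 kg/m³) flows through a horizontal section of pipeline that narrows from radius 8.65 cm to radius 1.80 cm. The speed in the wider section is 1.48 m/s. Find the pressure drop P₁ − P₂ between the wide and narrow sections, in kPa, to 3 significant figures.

Mass conservation (A₁v₁ = A₂v₂) gives v₂ = 1.48 × 235/10.2 = 34.2 m/s.
The pipe is horizontal, so Bernoulli reduces to P₁ + ½ρv₁² = P₂ + ½ρv₂².
P₁ − P₂ = ½·13500·(34.2² − 1.48²) = ½·13500·1170 = 7870000 Pa.

7870 kPa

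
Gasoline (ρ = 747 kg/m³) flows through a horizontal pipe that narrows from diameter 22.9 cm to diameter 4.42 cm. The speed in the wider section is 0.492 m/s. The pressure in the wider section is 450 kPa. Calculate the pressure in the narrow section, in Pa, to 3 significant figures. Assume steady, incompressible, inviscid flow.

P₂ = 385000 Pa

Continuity gives A₁v₁ = A₂v₂, so v₂ = (412 cm²)/(15.3 cm²) × 0.492 m/s = 13.2 m/s.
The pipe is horizontal, so Bernoulli reduces to P₁ + ½ρv₁² = P₂ + ½ρv₂².
P₂ = P₁ − ½ρ(v₂² − v₁²) = 450000 − ½·747·(13.2² − 0.492²) = 450000 − 65100 = 385000 Pa.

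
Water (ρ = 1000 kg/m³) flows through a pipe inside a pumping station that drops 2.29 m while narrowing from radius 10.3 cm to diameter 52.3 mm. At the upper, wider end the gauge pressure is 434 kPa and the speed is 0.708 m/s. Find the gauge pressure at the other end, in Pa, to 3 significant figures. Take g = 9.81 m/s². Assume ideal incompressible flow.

Continuity gives A₁v₁ = A₂v₂, so v₂ = (333 cm²)/(21.5 cm²) × 0.708 m/s = 11.0 m/s.
Energy conservation along the streamline gives P₂ = P₁ − ½ρ(v₂² − v₁²) − ρg(h₂ − h₁).
P₂ = 434000 + ½·1000·(0.708² − 11.0²) − 1000·9.81·(−2.29) = 434000 + (-60100) − (-22500) = 396000 Pa.

P₂ ≈ 396000 Pa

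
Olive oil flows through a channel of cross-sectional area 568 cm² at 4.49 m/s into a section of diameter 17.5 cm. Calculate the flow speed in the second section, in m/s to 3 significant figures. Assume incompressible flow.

10.6 m/s

Continuity gives A₁v₁ = A₂v₂, so v₂ = (568 cm²)/(241 cm²) × 4.49 m/s = 10.6 m/s.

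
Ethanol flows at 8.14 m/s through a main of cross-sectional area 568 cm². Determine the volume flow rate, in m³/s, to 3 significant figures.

Q = A·v = 0.0568 m² × 8.14 m/s = 0.462 m³/s.

Q ≈ 0.462 m³/s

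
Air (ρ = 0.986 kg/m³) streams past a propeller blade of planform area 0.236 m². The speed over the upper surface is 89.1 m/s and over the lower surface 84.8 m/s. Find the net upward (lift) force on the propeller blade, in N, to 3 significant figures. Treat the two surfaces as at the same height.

With equal heights on the two surfaces, Bernoulli gives P_lower − P_upper = ½ρ(v_upper² − v_lower²).
ΔP = ½·0.986·(89.1² − 84.8²) = 369 Pa.
Lift = ΔP · A = 369 × 0.236 = 87.0 N.

F = 87.0 N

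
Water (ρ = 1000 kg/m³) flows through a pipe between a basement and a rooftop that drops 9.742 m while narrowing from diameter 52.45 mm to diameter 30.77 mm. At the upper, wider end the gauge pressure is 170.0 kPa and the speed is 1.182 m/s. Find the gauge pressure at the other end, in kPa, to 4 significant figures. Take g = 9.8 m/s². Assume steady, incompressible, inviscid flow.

P₂ = 260.3 kPa

By continuity, v₂ = v₁·A₁/A₂ = 1.182·(21.61/7.436) = 3.434 m/s.
Applying Bernoulli between the two ends and solving for P₂: P₂ = P₁ + ½ρ(v₁² − v₂²) − ρgΔh.
P₂ = 170000 + ½·1000·(1.182² − 3.434²) − 1000·9.8·(−9.742) = 170000 + (-5199) − (-95470) = 260300 Pa.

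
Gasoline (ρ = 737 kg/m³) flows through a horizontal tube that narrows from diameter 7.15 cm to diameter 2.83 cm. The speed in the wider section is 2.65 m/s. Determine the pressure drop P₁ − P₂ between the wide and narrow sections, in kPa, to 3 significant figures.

ΔP = 103 kPa

The volume flow rate is constant, so v₂ = (A₁/A₂)v₁ = (40.2/6.29)·2.65 = 16.9 m/s.
The pipe is horizontal, so Bernoulli reduces to P₁ + ½ρv₁² = P₂ + ½ρv₂².
P₁ − P₂ = ½·737·(16.9² − 2.65²) = ½·737·279 = 103000 Pa.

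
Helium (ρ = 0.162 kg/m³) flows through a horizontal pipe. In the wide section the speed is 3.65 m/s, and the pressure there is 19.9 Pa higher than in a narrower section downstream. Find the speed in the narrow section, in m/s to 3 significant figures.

Along the level pipe P + ½ρv² is conserved, hence v₂² = v₁² + 2(P₁ − P₂)/ρ.
v₂ = √(3.65² + 2·19.9/0.162) = √(13.3 + 246) = 16.1 m/s.

v₂ ≈ 16.1 m/s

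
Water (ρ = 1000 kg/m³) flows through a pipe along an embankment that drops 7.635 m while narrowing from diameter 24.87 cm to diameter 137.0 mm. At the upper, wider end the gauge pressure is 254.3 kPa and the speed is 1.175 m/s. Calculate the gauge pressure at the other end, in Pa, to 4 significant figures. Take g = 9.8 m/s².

P₂ ≈ 322300 Pa

The volume flow rate is constant, so v₂ = (A₁/A₂)v₁ = (485.8/147.4)·1.175 = 3.872 m/s.
Bernoulli: P₁ + ½ρv₁² + ρg h₁ = P₂ + ½ρv₂² + ρg h₂, so P₂ = P₁ + ½ρ(v₁² − v₂²) − ρg(h₂ − h₁).
P₂ = 254300 + ½·1000·(1.175² − 3.872²) − 1000·9.8·(−7.635) = 254300 + (-6806) − (-74820) = 322300 Pa.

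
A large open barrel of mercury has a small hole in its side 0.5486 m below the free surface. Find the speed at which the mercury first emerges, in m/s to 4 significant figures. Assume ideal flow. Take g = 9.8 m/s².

v ≈ 3.279 m/s

The surface is effectively still and both ends are open, so ½v² = gh and v = √(2·9.8·0.5486) = 3.279 m/s.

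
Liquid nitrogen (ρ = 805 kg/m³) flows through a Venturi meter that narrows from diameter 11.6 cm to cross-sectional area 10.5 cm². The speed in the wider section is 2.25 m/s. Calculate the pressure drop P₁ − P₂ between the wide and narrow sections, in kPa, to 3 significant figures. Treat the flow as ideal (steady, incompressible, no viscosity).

Mass conservation (A₁v₁ = A₂v₂) gives v₂ = 2.25 × 106/10.5 = 22.6 m/s.
Bernoulli (h₁ = h₂): P₁ − P₂ = ½ρ(v₂² − v₁²).
P₁ − P₂ = ½·805·(22.6² − 2.25²) = ½·805·508 = 204000 Pa.

ΔP ≈ 204 kPa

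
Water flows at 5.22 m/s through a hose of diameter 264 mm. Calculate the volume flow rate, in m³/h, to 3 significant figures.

1030 m³/h

Q = A·v = 0.0547 m² × 5.22 m/s = 0.286 m³/s.
Converting: 0.286 m³/s × 3600 = 1030 m³/h.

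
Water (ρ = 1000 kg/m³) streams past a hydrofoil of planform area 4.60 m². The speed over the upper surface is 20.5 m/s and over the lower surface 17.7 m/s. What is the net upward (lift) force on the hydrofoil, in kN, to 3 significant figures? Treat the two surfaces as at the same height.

F ≈ 246 kN

With equal heights on the two surfaces, Bernoulli gives P_lower − P_upper = ½ρ(v_upper² − v_lower²).
ΔP = ½·1000·(20.5² − 17.7²) = 53500 Pa.
Lift = ΔP · A = 53500 × 4.60 = 246000 N.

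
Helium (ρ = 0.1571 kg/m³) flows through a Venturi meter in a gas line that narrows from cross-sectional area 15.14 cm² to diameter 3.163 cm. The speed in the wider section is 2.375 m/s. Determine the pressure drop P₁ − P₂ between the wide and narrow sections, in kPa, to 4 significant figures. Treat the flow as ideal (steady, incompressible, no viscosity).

ΔP = 0.001202 kPa

Mass conservation (A₁v₁ = A₂v₂) gives v₂ = 2.375 × 15.14/7.858 = 4.576 m/s.
The pipe is horizontal, so Bernoulli reduces to P₁ + ½ρv₁² = P₂ + ½ρv₂².
P₁ − P₂ = ½·0.1571·(4.576² − 2.375²) = ½·0.1571·15.30 = 1.202 Pa.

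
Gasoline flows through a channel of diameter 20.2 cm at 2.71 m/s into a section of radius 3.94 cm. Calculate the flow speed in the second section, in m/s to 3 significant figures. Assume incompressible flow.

v₂ ≈ 17.8 m/s

The volume flow rate is constant, so v₂ = (A₁/A₂)v₁ = (320/48.8)·2.71 = 17.8 m/s.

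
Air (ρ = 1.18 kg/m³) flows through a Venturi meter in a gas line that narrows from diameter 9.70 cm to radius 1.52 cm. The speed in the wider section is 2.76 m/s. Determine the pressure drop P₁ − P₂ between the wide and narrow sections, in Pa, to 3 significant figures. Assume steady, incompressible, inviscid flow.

The volume flow rate is constant, so v₂ = (A₁/A₂)v₁ = (73.9/7.26)·2.76 = 28.1 m/s.
With no height change, Bernoulli's equation is P₁ + ½ρv₁² = P₂ + ½ρv₂².
P₁ − P₂ = ½·1.18·(28.1² − 2.76²) = ½·1.18·782 = 461 Pa.

ΔP ≈ 461 Pa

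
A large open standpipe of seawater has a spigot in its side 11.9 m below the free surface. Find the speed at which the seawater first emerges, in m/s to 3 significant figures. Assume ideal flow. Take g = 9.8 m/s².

The surface is effectively still and both ends are open, so ½v² = gh and v = √(2·9.8·11.9) = 15.3 m/s.

v = 15.3 m/s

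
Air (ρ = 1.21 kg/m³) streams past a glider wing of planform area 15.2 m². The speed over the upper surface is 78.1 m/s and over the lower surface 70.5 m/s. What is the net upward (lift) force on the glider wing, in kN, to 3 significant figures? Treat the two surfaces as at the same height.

The faster flow above has the lower pressure; Bernoulli (same height) gives ΔP = ½ρ(v_up² − v_low²).
ΔP = ½·1.21·(78.1² − 70.5²) = 683 Pa.
Lift = ΔP · A = 683 × 15.2 = 10400 N.

F = 10.4 kN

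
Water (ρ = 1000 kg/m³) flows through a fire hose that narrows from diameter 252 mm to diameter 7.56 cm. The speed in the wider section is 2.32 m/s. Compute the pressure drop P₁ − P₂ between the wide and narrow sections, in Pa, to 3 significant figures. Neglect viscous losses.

ΔP = 330000 Pa

The volume flow rate is constant, so v₂ = (A₁/A₂)v₁ = (499/44.9)·2.32 = 25.8 m/s.
With no height change, Bernoulli's equation is P₁ + ½ρv₁² = P₂ + ½ρv₂².
P₁ − P₂ = ½·1000·(25.8² − 2.32²) = ½·1000·659 = 330000 Pa.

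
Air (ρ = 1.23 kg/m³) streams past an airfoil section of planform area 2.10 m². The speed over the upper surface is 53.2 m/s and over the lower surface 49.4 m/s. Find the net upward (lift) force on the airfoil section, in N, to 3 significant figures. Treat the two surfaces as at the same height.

F = 504 N

With equal heights on the two surfaces, Bernoulli gives P_lower − P_upper = ½ρ(v_upper² − v_lower²).
ΔP = ½·1.23·(53.2² − 49.4²) = 240 Pa.
Lift = ΔP · A = 240 × 2.10 = 504 N.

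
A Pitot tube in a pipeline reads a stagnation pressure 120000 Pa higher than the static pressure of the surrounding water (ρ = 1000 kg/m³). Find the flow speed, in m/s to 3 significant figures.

v ≈ 15.5 m/s

The dynamic pressure equals the rise in static pressure at the stagnation point: ΔP = ½ρv².
v = √(2ΔP/ρ) = √(2·120000/1000) = 15.5 m/s.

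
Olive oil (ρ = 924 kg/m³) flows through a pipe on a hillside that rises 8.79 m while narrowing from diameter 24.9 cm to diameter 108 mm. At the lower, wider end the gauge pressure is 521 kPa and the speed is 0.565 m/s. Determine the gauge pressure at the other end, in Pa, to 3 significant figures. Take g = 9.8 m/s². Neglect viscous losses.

By continuity, v₂ = v₁·A₁/A₂ = 0.565·(487/91.6) = 3.00 m/s.
Energy conservation along the streamline gives P₂ = P₁ − ½ρ(v₂² − v₁²) − ρg(h₂ − h₁).
P₂ = 521000 + ½·924·(0.565² − 3.00²) − 924·9.8·(+8.79) = 521000 + (-4020) − (79600) = 437000 Pa.

437000 Pa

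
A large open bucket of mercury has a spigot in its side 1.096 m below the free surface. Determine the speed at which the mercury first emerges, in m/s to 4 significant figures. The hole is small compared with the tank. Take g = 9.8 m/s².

v ≈ 4.635 m/s

Torricelli's result v = √(2gh) gives v = √(2·9.8·1.096) = 4.635 m/s.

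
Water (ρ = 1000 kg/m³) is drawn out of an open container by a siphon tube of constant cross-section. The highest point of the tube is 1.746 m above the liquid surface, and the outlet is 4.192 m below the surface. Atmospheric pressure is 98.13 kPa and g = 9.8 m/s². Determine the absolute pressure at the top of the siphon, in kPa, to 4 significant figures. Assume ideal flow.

P_top = 39.94 kPa

Bernoulli surface→outlet gives ½v² = g·h_out, so v = √(2·9.8·4.192) = 9.064 m/s.
Continuity keeps v the same throughout the tube; from surface to crest, P_atm + 0 = P_top + ½ρv² + ρg·h_top.
P_top = 98130 − ½·1000·9.064² − 1000·9.8·1.746 = 39940 Pa.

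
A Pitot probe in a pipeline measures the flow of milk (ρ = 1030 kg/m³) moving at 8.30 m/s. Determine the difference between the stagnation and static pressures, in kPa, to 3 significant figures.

At the stagnation point the flow is brought to rest, so Bernoulli gives P_stag − P_static = ½ρv².
ΔP = ½·1030·8.30² = 35500 Pa.

35.5 kPa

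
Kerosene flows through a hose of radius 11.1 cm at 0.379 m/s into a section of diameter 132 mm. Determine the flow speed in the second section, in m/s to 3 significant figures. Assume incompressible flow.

By continuity, v₂ = v₁·A₁/A₂ = 0.379·(387/137) = 1.07 m/s.

v₂ = 1.07 m/s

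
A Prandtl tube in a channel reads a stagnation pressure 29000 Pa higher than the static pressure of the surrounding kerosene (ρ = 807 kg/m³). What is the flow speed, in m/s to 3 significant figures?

At the stagnation point the flow is brought to rest, so Bernoulli gives P_stag − P_static = ½ρv².
v = √(2ΔP/ρ) = √(2·29000/807) = 8.48 m/s.

v = 8.48 m/s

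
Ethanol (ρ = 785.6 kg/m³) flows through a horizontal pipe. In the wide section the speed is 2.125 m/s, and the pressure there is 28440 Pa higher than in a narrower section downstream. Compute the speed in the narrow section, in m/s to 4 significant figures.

8.770 m/s

With h₁ = h₂, rearranging Bernoulli gives v₂ = √(v₁² + 2ΔP/ρ).
v₂ = √(2.125² + 2·28440/785.6) = √(4.516 + 72.40) = 8.770 m/s.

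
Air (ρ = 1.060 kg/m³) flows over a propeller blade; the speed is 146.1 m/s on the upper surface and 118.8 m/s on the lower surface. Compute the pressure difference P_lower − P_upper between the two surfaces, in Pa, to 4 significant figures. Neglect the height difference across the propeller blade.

The pressure is lower where the speed is higher: ΔP = ½ρ(v_up² − v_low²).
ΔP = ½·1.060·(146.1² − 118.8²) = 3833 Pa.

ΔP ≈ 3833 Pa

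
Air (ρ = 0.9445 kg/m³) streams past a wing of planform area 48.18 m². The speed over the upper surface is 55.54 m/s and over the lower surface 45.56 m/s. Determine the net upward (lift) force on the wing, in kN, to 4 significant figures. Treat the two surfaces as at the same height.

22.96 kN

From P + ½ρv² = const at equal height, P_low − P_up = ½ρ(v_up² − v_low²).
ΔP = ½·0.9445·(55.54² − 45.56²) = 476.5 Pa.
Lift = ΔP · A = 476.5 × 48.18 = 22960 N.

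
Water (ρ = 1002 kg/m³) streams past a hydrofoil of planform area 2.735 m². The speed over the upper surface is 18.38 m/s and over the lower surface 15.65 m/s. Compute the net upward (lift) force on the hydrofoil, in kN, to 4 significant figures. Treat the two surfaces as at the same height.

F ≈ 127.3 kN

The faster flow above has the lower pressure; Bernoulli (same height) gives ΔP = ½ρ(v_up² − v_low²).
ΔP = ½·1002·(18.38² − 15.65²) = 46540 Pa.
Lift = ΔP · A = 46540 × 2.735 = 127300 N.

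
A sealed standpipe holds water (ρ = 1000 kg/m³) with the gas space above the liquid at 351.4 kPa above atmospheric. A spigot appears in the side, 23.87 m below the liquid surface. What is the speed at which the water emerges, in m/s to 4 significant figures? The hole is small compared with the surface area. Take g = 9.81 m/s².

Take point 1 at the surface (v₁ ≈ 0) and point 2 at the hole (at atmospheric pressure). Bernoulli: P₁ + ρg h = P_atm + ½ρv₂².
With P₁ − P_atm = 351400 Pa, v₂ = √(2gh + 2ΔP/ρ) = √(2·9.81·23.87 + 2·351400/1000) = 34.22 m/s.

v ≈ 34.22 m/s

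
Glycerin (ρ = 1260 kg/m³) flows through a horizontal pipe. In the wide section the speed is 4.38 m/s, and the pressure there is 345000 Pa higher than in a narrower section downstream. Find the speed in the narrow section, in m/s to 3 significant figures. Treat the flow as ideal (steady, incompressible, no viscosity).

v₂ ≈ 23.8 m/s

Horizontal Bernoulli: P₁ + ½ρv₁² = P₂ + ½ρv₂², so v₂² = v₁² + 2(P₁ − P₂)/ρ.
v₂ = √(4.38² + 2·345000/1260) = √(19.2 + 548) = 23.8 m/s.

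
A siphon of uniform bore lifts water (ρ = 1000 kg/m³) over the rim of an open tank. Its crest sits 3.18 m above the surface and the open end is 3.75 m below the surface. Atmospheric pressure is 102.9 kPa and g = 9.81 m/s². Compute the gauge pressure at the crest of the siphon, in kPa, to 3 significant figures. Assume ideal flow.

-68.0 kPa

From the surface to the outlet (both open to atmosphere, surface at rest): v = √(2g·h_out) = √(2·9.81·3.75) = 8.58 m/s.
With constant cross-section the crest speed equals v; applying Bernoulli from the surface up to the crest, P_top = P_atm − ½ρv² − ρg·h_top.
P_top = 102900 − ½·1000·8.58² − 1000·9.81·3.18 = 34900 Pa. So P_gauge = P_top − P_atm = -68000 Pa.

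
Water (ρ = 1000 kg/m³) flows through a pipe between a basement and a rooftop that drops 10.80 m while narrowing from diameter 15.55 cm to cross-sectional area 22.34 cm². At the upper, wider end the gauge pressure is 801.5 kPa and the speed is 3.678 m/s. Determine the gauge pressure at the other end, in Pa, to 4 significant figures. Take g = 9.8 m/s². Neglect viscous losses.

P₂ ≈ 425300 Pa

The volume flow rate is constant, so v₂ = (A₁/A₂)v₁ = (189.9/22.34)·3.678 = 31.27 m/s.
Applying Bernoulli between the two ends and solving for P₂: P₂ = P₁ + ½ρ(v₁² − v₂²) − ρgΔh.
P₂ = 801500 + ½·1000·(3.678² − 31.27²) − 1000·9.8·(−10.80) = 801500 + (-482000) − (-105800) = 425300 Pa.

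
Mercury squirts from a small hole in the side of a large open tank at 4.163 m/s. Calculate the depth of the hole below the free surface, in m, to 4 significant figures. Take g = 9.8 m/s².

h ≈ 0.8842 m

Torricelli: v = √(2gh), so h = v²/(2g).
h = 4.163²/(2·9.8) = 17.33/19.60 = 0.8842 m.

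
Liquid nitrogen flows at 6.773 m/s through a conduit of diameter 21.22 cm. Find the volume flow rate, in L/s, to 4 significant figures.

Q = 239.5 L/s

Q = A·v = 0.03537 m² × 6.773 m/s = 0.2395 m³/s.
Converting: 0.2395 m³/s × 1000 = 239.5 L/s.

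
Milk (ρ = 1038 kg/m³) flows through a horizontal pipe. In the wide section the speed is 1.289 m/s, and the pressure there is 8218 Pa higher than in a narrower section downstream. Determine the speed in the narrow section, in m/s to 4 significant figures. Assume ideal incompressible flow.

Along the level pipe P + ½ρv² is conserved, hence v₂² = v₁² + 2(P₁ − P₂)/ρ.
v₂ = √(1.289² + 2·8218/1038) = √(1.662 + 15.83) = 4.183 m/s.

v₂ = 4.183 m/s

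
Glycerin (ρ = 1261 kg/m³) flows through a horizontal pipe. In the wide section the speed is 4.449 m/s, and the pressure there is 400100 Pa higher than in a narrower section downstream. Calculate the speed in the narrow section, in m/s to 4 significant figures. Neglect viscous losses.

Horizontal Bernoulli: P₁ + ½ρv₁² = P₂ + ½ρv₂², so v₂² = v₁² + 2(P₁ − P₂)/ρ.
v₂ = √(4.449² + 2·400100/1261) = √(19.79 + 634.6) = 25.58 m/s.

v₂ ≈ 25.58 m/s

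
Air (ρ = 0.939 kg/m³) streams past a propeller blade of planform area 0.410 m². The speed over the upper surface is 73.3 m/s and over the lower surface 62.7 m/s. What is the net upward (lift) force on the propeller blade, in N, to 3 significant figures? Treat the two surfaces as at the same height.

From P + ½ρv² = const at equal height, P_low − P_up = ½ρ(v_up² − v_low²).
ΔP = ½·0.939·(73.3² − 62.7²) = 677 Pa.
Lift = ΔP · A = 677 × 0.410 = 278 N.

F = 278 N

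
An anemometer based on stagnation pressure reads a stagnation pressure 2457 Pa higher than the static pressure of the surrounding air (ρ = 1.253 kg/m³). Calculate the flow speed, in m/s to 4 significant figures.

62.62 m/s

The dynamic pressure equals the rise in static pressure at the stagnation point: ΔP = ½ρv².
v = √(2ΔP/ρ) = √(2·2457/1.253) = 62.62 m/s.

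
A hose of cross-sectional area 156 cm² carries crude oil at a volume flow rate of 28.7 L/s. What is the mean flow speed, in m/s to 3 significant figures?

v = 1.84 m/s

Q = 28.7 L/s = 0.0287 m³/s.
v = Q/A = 0.0287 / 0.0156 = 1.84 m/s.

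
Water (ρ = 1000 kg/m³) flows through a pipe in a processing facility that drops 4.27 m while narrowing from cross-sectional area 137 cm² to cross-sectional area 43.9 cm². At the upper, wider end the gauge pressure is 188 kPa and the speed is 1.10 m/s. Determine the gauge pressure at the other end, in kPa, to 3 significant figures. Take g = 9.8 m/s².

P₂ ≈ 225 kPa

Continuity gives A₁v₁ = A₂v₂, so v₂ = (137 cm²)/(43.9 cm²) × 1.10 m/s = 3.43 m/s.
Energy conservation along the streamline gives P₂ = P₁ − ½ρ(v₂² − v₁²) − ρg(h₂ − h₁).
P₂ = 188000 + ½·1000·(1.10² − 3.43²) − 1000·9.8·(−4.27) = 188000 + (-5290) − (-41800) = 225000 Pa.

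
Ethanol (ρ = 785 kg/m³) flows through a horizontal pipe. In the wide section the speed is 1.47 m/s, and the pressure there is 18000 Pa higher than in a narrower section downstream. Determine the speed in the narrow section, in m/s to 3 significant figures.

v₂ ≈ 6.93 m/s

Along the level pipe P + ½ρv² is conserved, hence v₂² = v₁² + 2(P₁ − P₂)/ρ.
v₂ = √(1.47² + 2·18000/785) = √(2.16 + 45.9) = 6.93 m/s.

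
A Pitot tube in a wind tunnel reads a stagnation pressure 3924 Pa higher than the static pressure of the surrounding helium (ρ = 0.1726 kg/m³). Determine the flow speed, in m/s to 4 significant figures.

At the stagnation point the flow is brought to rest, so Bernoulli gives P_stag − P_static = ½ρv².
v = √(2ΔP/ρ) = √(2·3924/0.1726) = 213.2 m/s.

213.2 m/s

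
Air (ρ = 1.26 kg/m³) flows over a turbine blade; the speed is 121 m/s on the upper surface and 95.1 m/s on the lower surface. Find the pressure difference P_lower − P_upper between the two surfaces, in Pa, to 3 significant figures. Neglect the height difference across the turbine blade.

With negligible Δh, P + ½ρv² is constant, so P_low − P_up = ½ρ(v_up² − v_low²).
ΔP = ½·1.26·(121² − 95.1²) = 3530 Pa.

ΔP ≈ 3530 Pa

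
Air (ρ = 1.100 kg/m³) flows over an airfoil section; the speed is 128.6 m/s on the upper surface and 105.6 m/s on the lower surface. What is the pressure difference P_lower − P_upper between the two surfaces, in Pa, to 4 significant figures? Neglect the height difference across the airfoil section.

ΔP ≈ 2963 Pa

The pressure is lower where the speed is higher: ΔP = ½ρ(v_up² − v_low²).
ΔP = ½·1.100·(128.6² − 105.6²) = 2963 Pa.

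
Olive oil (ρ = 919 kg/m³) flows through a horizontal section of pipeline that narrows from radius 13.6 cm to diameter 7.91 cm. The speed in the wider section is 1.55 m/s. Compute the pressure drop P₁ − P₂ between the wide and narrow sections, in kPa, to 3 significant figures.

By continuity, v₂ = v₁·A₁/A₂ = 1.55·(581/49.1) = 18.3 m/s.
Bernoulli (h₁ = h₂): P₁ − P₂ = ½ρ(v₂² − v₁²).
P₁ − P₂ = ½·919·(18.3² − 1.55²) = ½·919·334 = 153000 Pa.

ΔP = 153 kPa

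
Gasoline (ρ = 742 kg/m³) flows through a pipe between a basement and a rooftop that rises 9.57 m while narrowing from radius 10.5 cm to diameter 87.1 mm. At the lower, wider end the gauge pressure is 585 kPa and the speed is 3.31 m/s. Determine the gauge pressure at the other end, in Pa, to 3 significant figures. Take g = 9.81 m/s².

Continuity gives A₁v₁ = A₂v₂, so v₂ = (346 cm²)/(59.6 cm²) × 3.31 m/s = 19.2 m/s.
Bernoulli: P₁ + ½ρv₁² + ρg h₁ = P₂ + ½ρv₂² + ρg h₂, so P₂ = P₁ + ½ρ(v₁² − v₂²) − ρg(h₂ − h₁).
P₂ = 585000 + ½·742·(3.31² − 19.2²) − 742·9.81·(+9.57) = 585000 + (-133000) − (69700) = 382000 Pa.

P₂ = 382000 Pa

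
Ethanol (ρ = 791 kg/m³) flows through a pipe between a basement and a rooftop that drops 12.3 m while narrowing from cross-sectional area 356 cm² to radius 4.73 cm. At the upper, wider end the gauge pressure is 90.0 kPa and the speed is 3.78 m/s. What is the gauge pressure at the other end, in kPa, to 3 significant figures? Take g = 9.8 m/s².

Mass conservation (A₁v₁ = A₂v₂) gives v₂ = 3.78 × 356/70.3 = 19.1 m/s.
Applying Bernoulli between the two ends and solving for P₂: P₂ = P₁ + ½ρ(v₁² − v₂²) − ρgΔh.
P₂ = 90000 + ½·791·(3.78² − 19.1²) − 791·9.8·(−12.3) = 90000 + (-139000) − (-95300) = 46000 Pa.

P₂ ≈ 46.0 kPa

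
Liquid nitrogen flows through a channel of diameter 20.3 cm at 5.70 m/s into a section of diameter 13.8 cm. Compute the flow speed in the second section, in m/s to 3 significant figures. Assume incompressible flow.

The volume flow rate is constant, so v₂ = (A₁/A₂)v₁ = (324/150)·5.70 = 12.3 m/s.

12.3 m/s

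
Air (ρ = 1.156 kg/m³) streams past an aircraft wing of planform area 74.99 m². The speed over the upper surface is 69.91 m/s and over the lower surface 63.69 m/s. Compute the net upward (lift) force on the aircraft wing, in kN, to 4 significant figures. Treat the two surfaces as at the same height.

36.02 kN

From P + ½ρv² = const at equal height, P_low − P_up = ½ρ(v_up² − v_low²).
ΔP = ½·1.156·(69.91² − 63.69²) = 480.3 Pa.
Lift = ΔP · A = 480.3 × 74.99 = 36020 N.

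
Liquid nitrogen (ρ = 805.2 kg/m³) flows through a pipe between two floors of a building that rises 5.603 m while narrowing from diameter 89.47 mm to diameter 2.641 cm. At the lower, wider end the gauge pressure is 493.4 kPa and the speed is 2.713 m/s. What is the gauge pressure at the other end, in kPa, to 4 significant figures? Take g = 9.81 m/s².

P₂ ≈ 61.80 kPa

By continuity, v₂ = v₁·A₁/A₂ = 2.713·(62.87/5.478) = 31.14 m/s.
Energy conservation along the streamline gives P₂ = P₁ − ½ρ(v₂² − v₁²) − ρg(h₂ − h₁).
P₂ = 493400 + ½·805.2·(2.713² − 31.14²) − 805.2·9.81·(+5.603) = 493400 + (-387300) − (44260) = 61800 Pa.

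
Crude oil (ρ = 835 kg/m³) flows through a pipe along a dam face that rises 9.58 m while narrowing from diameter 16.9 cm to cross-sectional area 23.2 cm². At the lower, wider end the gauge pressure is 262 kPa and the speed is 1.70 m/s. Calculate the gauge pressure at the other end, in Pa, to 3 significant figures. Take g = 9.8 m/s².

P₂ = 72000 Pa

By continuity, v₂ = v₁·A₁/A₂ = 1.70·(224/23.2) = 16.4 m/s.
Energy conservation along the streamline gives P₂ = P₁ − ½ρ(v₂² − v₁²) − ρg(h₂ − h₁).
P₂ = 262000 + ½·835·(1.70² − 16.4²) − 835·9.8·(+9.58) = 262000 + (-112000) − (78400) = 72000 Pa.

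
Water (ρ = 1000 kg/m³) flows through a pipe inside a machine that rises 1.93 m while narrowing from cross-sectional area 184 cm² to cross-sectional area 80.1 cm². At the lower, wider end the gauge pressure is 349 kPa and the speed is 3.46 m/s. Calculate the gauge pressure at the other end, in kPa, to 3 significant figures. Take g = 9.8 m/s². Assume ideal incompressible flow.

The volume flow rate is constant, so v₂ = (A₁/A₂)v₁ = (184/80.1)·3.46 = 7.95 m/s.
Bernoulli: P₁ + ½ρv₁² + ρg h₁ = P₂ + ½ρv₂² + ρg h₂, so P₂ = P₁ + ½ρ(v₁² − v₂²) − ρg(h₂ − h₁).
P₂ = 349000 + ½·1000·(3.46² − 7.95²) − 1000·9.8·(+1.93) = 349000 + (-25600) − (18900) = 304000 Pa.

P₂ ≈ 304 kPa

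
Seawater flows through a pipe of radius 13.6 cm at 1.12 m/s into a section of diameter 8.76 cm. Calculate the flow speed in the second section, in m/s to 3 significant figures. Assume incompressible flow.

Continuity gives A₁v₁ = A₂v₂, so v₂ = (581 cm²)/(60.3 cm²) × 1.12 m/s = 10.8 m/s.

10.8 m/s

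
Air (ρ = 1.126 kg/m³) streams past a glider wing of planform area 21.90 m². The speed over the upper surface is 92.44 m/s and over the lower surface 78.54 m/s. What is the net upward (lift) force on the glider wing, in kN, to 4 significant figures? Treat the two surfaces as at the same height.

29.30 kN

The faster flow above has the lower pressure; Bernoulli (same height) gives ΔP = ½ρ(v_up² − v_low²).
ΔP = ½·1.126·(92.44² − 78.54²) = 1338 Pa.
Lift = ΔP · A = 1338 × 21.90 = 29300 N.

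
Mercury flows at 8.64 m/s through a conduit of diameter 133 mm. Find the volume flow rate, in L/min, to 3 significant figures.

Q = A·v = 0.0139 m² × 8.64 m/s = 0.120 m³/s.
Converting: 0.120 m³/s × 60000 = 7200 L/min.

Q = 7200 L/min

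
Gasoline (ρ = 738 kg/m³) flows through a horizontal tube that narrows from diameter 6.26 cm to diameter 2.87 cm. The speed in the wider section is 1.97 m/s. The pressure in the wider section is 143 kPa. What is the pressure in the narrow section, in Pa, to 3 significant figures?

Mass conservation (A₁v₁ = A₂v₂) gives v₂ = 1.97 × 30.8/6.47 = 9.37 m/s.
The pipe is horizontal, so Bernoulli reduces to P₁ + ½ρv₁² = P₂ + ½ρv₂².
P₂ = P₁ − ½ρ(v₂² − v₁²) = 143000 − ½·738·(9.37² − 1.97²) = 143000 − 31000 = 112000 Pa.

P₂ = 112000 Pa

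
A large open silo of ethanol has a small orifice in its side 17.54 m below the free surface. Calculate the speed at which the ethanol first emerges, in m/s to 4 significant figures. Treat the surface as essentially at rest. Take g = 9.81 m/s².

Bernoulli from surface to hole (P equal, v_surface ≈ 0): v = √(2gh) = √(2×9.81×17.54) = 18.55 m/s.

v ≈ 18.55 m/s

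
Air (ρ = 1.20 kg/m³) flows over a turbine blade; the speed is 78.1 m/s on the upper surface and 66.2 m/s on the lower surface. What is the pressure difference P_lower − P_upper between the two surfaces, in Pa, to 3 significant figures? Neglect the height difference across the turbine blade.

Bernoulli (same height): P_lower − P_upper = ½ρ(v_upper² − v_lower²).
ΔP = ½·1.20·(78.1² − 66.2²) = 1030 Pa.

1030 Pa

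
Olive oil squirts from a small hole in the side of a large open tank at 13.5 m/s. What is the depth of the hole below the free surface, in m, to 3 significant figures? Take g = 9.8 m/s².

h ≈ 9.30 m

Torricelli: v = √(2gh), so h = v²/(2g).
h = 13.5²/(2·9.8) = 182/19.60 = 9.30 m.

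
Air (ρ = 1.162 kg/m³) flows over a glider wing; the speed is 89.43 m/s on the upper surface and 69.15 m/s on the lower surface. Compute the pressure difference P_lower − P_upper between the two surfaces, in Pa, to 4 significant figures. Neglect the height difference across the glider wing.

The pressure is lower where the speed is higher: ΔP = ½ρ(v_up² − v_low²).
ΔP = ½·1.162·(89.43² − 69.15²) = 1868 Pa.

ΔP ≈ 1868 Pa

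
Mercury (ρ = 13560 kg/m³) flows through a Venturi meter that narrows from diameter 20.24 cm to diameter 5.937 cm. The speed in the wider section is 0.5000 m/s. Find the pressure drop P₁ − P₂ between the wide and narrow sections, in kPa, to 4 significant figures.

By continuity, v₂ = v₁·A₁/A₂ = 0.5000·(321.7/27.68) = 5.811 m/s.
With no height change, Bernoulli's equation is P₁ + ½ρv₁² = P₂ + ½ρv₂².
P₁ − P₂ = ½·13560·(5.811² − 0.5000²) = ½·13560·33.52 = 227300 Pa.

ΔP ≈ 227.3 kPa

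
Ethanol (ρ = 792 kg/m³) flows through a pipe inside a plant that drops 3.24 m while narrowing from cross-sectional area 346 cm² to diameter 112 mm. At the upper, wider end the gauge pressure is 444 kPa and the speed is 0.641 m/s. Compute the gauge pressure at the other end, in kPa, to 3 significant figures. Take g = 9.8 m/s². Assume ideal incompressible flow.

P₂ ≈ 467 kPa

The volume flow rate is constant, so v₂ = (A₁/A₂)v₁ = (346/98.5)·0.641 = 2.25 m/s.
Applying Bernoulli between the two ends and solving for P₂: P₂ = P₁ + ½ρ(v₁² − v₂²) − ρgΔh.
P₂ = 444000 + ½·792·(0.641² − 2.25²) − 792·9.8·(−3.24) = 444000 + (-1840) − (-25100) = 467000 Pa.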